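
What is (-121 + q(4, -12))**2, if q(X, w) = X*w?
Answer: 28561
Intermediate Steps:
(-121 + q(4, -12))**2 = (-121 + 4*(-12))**2 = (-121 - 48)**2 = (-169)**2 = 28561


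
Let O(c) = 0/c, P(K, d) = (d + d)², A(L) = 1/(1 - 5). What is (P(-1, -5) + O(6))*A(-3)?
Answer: -25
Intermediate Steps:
A(L) = -¼ (A(L) = 1/(-4) = -¼)
P(K, d) = 4*d² (P(K, d) = (2*d)² = 4*d²)
O(c) = 0
(P(-1, -5) + O(6))*A(-3) = (4*(-5)² + 0)*(-¼) = (4*25 + 0)*(-¼) = (100 + 0)*(-¼) = 100*(-¼) = -25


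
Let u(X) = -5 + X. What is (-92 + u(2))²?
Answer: 9025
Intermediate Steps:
(-92 + u(2))² = (-92 + (-5 + 2))² = (-92 - 3)² = (-95)² = 9025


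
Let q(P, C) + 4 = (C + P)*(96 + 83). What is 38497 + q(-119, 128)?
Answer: 40104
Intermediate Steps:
q(P, C) = -4 + 179*C + 179*P (q(P, C) = -4 + (C + P)*(96 + 83) = -4 + (C + P)*179 = -4 + (179*C + 179*P) = -4 + 179*C + 179*P)
38497 + q(-119, 128) = 38497 + (-4 + 179*128 + 179*(-119)) = 38497 + (-4 + 22912 - 21301) = 38497 + 1607 = 40104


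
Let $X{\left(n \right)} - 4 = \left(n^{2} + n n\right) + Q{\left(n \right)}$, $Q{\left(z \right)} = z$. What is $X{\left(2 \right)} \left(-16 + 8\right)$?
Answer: $-112$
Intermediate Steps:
$X{\left(n \right)} = 4 + n + 2 n^{2}$ ($X{\left(n \right)} = 4 + \left(\left(n^{2} + n n\right) + n\right) = 4 + \left(\left(n^{2} + n^{2}\right) + n\right) = 4 + \left(2 n^{2} + n\right) = 4 + \left(n + 2 n^{2}\right) = 4 + n + 2 n^{2}$)
$X{\left(2 \right)} \left(-16 + 8\right) = \left(4 + 2 + 2 \cdot 2^{2}\right) \left(-16 + 8\right) = \left(4 + 2 + 2 \cdot 4\right) \left(-8\right) = \left(4 + 2 + 8\right) \left(-8\right) = 14 \left(-8\right) = -112$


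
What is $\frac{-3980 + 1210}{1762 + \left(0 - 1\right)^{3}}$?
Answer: $- \frac{2770}{1761} \approx -1.573$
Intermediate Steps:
$\frac{-3980 + 1210}{1762 + \left(0 - 1\right)^{3}} = - \frac{2770}{1762 + \left(-1\right)^{3}} = - \frac{2770}{1762 - 1} = - \frac{2770}{1761}$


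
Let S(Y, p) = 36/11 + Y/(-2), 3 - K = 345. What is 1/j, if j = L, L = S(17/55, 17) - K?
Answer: 110/37963 ≈ 0.0028976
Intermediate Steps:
K = -342 (K = 3 - 1*345 = 3 - 345 = -342)
S(Y, p) = 36/11 - Y/2 (S(Y, p) = 36*(1/11) + Y*(-½) = 36/11 - Y/2)
L = 37963/110 (L = (36/11 - 17/(2*55)) - 1*(-342) = (36/11 - 17/(2*55)) + 342 = (36/11 - ½*17/55) + 342 = (36/11 - 17/110) + 342 = 343/110 + 342 = 37963/110 ≈ 345.12)
j = 37963/110 ≈ 345.12
1/j = 1/(37963/110) = 110/37963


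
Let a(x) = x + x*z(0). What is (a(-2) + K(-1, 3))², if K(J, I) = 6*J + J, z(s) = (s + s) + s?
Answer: 81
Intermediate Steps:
z(s) = 3*s (z(s) = 2*s + s = 3*s)
a(x) = x (a(x) = x + x*(3*0) = x + x*0 = x + 0 = x)
K(J, I) = 7*J
(a(-2) + K(-1, 3))² = (-2 + 7*(-1))² = (-2 - 7)² = (-9)² = 81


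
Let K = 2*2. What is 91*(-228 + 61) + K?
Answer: -15193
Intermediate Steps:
K = 4
91*(-228 + 61) + K = 91*(-228 + 61) + 4 = 91*(-167) + 4 = -15197 + 4 = -15193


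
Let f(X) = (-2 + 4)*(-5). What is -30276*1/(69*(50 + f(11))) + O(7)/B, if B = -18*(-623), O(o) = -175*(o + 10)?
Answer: -1034899/92115 ≈ -11.235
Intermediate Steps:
O(o) = -1750 - 175*o (O(o) = -175*(10 + o) = -1750 - 175*o)
B = 11214
f(X) = -10 (f(X) = 2*(-5) = -10)
-30276*1/(69*(50 + f(11))) + O(7)/B = -30276*1/(69*(50 - 10)) + (-1750 - 175*7)/11214 = -30276/(69*40) + (-1750 - 1225)*(1/11214) = -30276/2760 - 2975*1/11214 = -30276*1/2760 - 425/1602 = -2523/230 - 425/1602 = -1034899/92115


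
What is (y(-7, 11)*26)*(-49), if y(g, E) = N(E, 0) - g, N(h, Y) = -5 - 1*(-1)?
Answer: -3822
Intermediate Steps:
N(h, Y) = -4 (N(h, Y) = -5 + 1 = -4)
y(g, E) = -4 - g
(y(-7, 11)*26)*(-49) = ((-4 - 1*(-7))*26)*(-49) = ((-4 + 7)*26)*(-49) = (3*26)*(-49) = 78*(-49) = -3822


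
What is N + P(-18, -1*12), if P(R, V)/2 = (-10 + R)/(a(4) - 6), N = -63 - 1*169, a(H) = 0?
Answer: -668/3 ≈ -222.67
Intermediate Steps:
N = -232 (N = -63 - 169 = -232)
P(R, V) = 10/3 - R/3 (P(R, V) = 2*((-10 + R)/(0 - 6)) = 2*((-10 + R)/(-6)) = 2*((-10 + R)*(-1/6)) = 2*(5/3 - R/6) = 10/3 - R/3)
N + P(-18, -1*12) = -232 + (10/3 - 1/3*(-18)) = -232 + (10/3 + 6) = -232 + 28/3 = -668/3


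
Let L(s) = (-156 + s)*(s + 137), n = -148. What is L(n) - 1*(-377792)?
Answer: 381136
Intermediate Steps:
L(s) = (-156 + s)*(137 + s)
L(n) - 1*(-377792) = (-21372 + (-148)² - 19*(-148)) - 1*(-377792) = (-21372 + 21904 + 2812) + 377792 = 3344 + 377792 = 381136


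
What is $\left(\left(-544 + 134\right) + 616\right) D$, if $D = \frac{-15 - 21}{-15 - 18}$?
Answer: $\frac{2472}{11} \approx 224.73$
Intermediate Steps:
$D = \frac{12}{11}$ ($D = - \frac{36}{-15 - 18} = - \frac{36}{-33} = \left(-36\right) \left(- \frac{1}{33}\right) = \frac{12}{11} \approx 1.0909$)
$\left(\left(-544 + 134\right) + 616\right) D = \left(\left(-544 + 134\right) + 616\right) \frac{12}{11} = \left(-410 + 616\right) \frac{12}{11} = 206 \cdot \frac{12}{11} = \frac{2472}{11}$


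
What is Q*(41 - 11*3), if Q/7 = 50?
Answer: 2800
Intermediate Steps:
Q = 350 (Q = 7*50 = 350)
Q*(41 - 11*3) = 350*(41 - 11*3) = 350*(41 - 33) = 350*8 = 2800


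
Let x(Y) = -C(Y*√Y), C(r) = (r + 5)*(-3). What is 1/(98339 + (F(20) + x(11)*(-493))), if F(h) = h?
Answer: 90964/5362965325 + 16269*√11/5362965325 ≈ 2.7023e-5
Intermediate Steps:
C(r) = -15 - 3*r (C(r) = (5 + r)*(-3) = -15 - 3*r)
x(Y) = 15 + 3*Y^(3/2) (x(Y) = -(-15 - 3*Y*√Y) = -(-15 - 3*Y^(3/2)) = 15 + 3*Y^(3/2))
1/(98339 + (F(20) + x(11)*(-493))) = 1/(98339 + (20 + (15 + 3*11^(3/2))*(-493))) = 1/(98339 + (20 + (15 + 3*(11*√11))*(-493))) = 1/(98339 + (20 + (15 + 33*√11)*(-493))) = 1/(98339 + (20 + (-7395 - 16269*√11))) = 1/(98339 + (-7375 - 16269*√11)) = 1/(90964 - 16269*√11)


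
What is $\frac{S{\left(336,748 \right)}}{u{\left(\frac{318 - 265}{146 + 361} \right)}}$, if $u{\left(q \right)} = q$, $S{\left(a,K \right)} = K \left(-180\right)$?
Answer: $- \frac{68262480}{53} \approx -1.288 \cdot 10^{6}$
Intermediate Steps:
$S{\left(a,K \right)} = - 180 K$
$\frac{S{\left(336,748 \right)}}{u{\left(\frac{318 - 265}{146 + 361} \right)}} = \frac{\left(-180\right) 748}{\left(318 - 265\right) \frac{1}{146 + 361}} = - \frac{134640}{53 \cdot \frac{1}{507}} = - \frac{134640}{\frac{53}{507}} = \left(-134640\right) \frac{507}{53} = - \frac{68262480}{53}$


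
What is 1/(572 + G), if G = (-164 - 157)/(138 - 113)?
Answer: 25/13979 ≈ 0.0017884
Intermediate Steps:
G = -321/25 ≈ -12.840
1/(572 + G) = 1/(572 - 321/25) = 1/(13979/25) = 25/13979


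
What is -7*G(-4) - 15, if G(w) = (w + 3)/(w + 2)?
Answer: -37/2 ≈ -18.500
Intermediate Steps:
G(w) = (3 + w)/(2 + w)
-7*G(-4) - 15 = -7*(3 - 4)/(2 - 4) - 15 = -7*(-1)/(-2) - 15 = -(-7)*(-1)/2 - 15 = -7*½ - 15 = -7/2 - 15 = -37/2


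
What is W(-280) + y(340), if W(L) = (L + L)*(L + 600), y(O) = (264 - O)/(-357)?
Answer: -63974324/357 ≈ -1.7920e+5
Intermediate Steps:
y(O) = -88/119 + O/357 (y(O) = (264 - O)*(-1/357) = -88/119 + O/357)
W(L) = 2*L*(600 + L) (W(L) = (2*L)*(600 + L) = 2*L*(600 + L))
W(-280) + y(340) = 2*(-280)*(600 - 280) + (-88/119 + (1/357)*340) = 2*(-280)*320 + (-88/119 + 20/21) = -179200 + 76/357 = -63974324/357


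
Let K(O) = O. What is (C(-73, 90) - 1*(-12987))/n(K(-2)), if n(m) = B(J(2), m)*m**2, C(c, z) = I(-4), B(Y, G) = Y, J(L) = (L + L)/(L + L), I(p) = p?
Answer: 12983/4 ≈ 3245.8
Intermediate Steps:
J(L) = 1 (J(L) = (2*L)/((2*L)) = (2*L)*(1/(2*L)) = 1)
C(c, z) = -4
n(m) = m**2 (n(m) = 1*m**2 = m**2)
(C(-73, 90) - 1*(-12987))/n(K(-2)) = (-4 - 1*(-12987))/((-2)**2) = (-4 + 12987)/4 = 12983*(1/4) = 12983/4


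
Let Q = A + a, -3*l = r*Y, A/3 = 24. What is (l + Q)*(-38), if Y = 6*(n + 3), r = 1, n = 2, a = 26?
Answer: -3344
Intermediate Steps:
A = 72 (A = 3*24 = 72)
Y = 30 (Y = 6*(2 + 3) = 6*5 = 30)
l = -10 (l = -30/3 = -1/3*30 = -10)
Q = 98 (Q = 72 + 26 = 98)
(l + Q)*(-38) = (-10 + 98)*(-38) = 88*(-38) = -3344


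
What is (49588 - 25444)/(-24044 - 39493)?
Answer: -8048/21179 ≈ -0.38000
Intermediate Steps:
(49588 - 25444)/(-24044 - 39493) = 24144/(-63537) = 24144*(-1/63537) = -8048/21179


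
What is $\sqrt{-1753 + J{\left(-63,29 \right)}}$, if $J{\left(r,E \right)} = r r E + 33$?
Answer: $\sqrt{113381} \approx 336.72$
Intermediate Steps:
$J{\left(r,E \right)} = 33 + E r^{2}$ ($J{\left(r,E \right)} = r^{2} E + 33 = E r^{2} + 33 = 33 + E r^{2}$)
$\sqrt{-1753 + J{\left(-63,29 \right)}} = \sqrt{-1753 + \left(33 + 29 \left(-63\right)^{2}\right)} = \sqrt{-1753 + \left(33 + 29 \cdot 3969\right)} = \sqrt{-1753 + \left(33 + 115101\right)} = \sqrt{-1753 + 115134} = \sqrt{113381}$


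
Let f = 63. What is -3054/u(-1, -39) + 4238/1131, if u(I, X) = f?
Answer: -9080/203 ≈ -44.729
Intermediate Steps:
u(I, X) = 63
-3054/u(-1, -39) + 4238/1131 = -3054/63 + 4238/1131 = -3054*1/63 + 4238*(1/1131) = -1018/21 + 326/87 = -9080/203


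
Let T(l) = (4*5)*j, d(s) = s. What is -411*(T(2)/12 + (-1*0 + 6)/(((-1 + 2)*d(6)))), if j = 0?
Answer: -411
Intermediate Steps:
T(l) = 0 (T(l) = (4*5)*0 = 20*0 = 0)
-411*(T(2)/12 + (-1*0 + 6)/(((-1 + 2)*d(6)))) = -411*(0/12 + (-1*0 + 6)/(((-1 + 2)*6))) = -411*(0*(1/12) + (0 + 6)/((1*6))) = -411*(0 + 6/6) = -411*(0 + 6*(⅙)) = -411*(0 + 1) = -411*1 = -411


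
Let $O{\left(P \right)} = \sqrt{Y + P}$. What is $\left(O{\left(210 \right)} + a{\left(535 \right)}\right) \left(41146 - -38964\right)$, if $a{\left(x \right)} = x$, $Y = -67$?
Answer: $42858850 + 80110 \sqrt{143} \approx 4.3817 \cdot 10^{7}$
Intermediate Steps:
$O{\left(P \right)} = \sqrt{-67 + P}$
$\left(O{\left(210 \right)} + a{\left(535 \right)}\right) \left(41146 - -38964\right) = \left(\sqrt{-67 + 210} + 535\right) \left(41146 - -38964\right) = \left(\sqrt{143} + 535\right) \left(41146 + 38964\right) = \left(535 + \sqrt{143}\right) 80110 = 42858850 + 80110 \sqrt{143}$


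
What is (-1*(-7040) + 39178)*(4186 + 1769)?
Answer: 275228190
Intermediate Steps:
(-1*(-7040) + 39178)*(4186 + 1769) = (7040 + 39178)*5955 = 46218*5955 = 275228190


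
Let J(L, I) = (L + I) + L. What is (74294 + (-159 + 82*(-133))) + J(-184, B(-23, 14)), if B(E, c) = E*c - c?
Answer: 62525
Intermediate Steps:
B(E, c) = -c + E*c
J(L, I) = I + 2*L (J(L, I) = (I + L) + L = I + 2*L)
(74294 + (-159 + 82*(-133))) + J(-184, B(-23, 14)) = (74294 + (-159 + 82*(-133))) + (14*(-1 - 23) + 2*(-184)) = (74294 + (-159 - 10906)) + (14*(-24) - 368) = (74294 - 11065) + (-336 - 368) = 63229 - 704 = 62525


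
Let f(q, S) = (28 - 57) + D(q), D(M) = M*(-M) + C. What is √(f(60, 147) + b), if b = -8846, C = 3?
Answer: 2*I*√3118 ≈ 111.68*I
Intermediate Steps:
D(M) = 3 - M² (D(M) = M*(-M) + 3 = -M² + 3 = 3 - M²)
f(q, S) = -26 - q² (f(q, S) = (28 - 57) + (3 - q²) = -29 + (3 - q²) = -26 - q²)
√(f(60, 147) + b) = √((-26 - 1*60²) - 8846) = √((-26 - 1*3600) - 8846) = √((-26 - 3600) - 8846) = √(-3626 - 8846) = √(-12472) = 2*I*√3118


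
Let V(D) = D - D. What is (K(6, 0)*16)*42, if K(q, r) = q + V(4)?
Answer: 4032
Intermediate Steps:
V(D) = 0
K(q, r) = q (K(q, r) = q + 0 = q)
(K(6, 0)*16)*42 = (6*16)*42 = 96*42 = 4032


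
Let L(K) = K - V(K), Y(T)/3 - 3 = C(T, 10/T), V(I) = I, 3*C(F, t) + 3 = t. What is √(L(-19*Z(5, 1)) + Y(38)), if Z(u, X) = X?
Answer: √2261/19 ≈ 2.5026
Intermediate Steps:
C(F, t) = -1 + t/3
Y(T) = 6 + 10/T (Y(T) = 9 + 3*(-1 + (10/T)/3) = 9 + 3*(-1 + 10/(3*T)) = 9 + (-3 + 10/T) = 6 + 10/T)
L(K) = 0 (L(K) = K - K = 0)
√(L(-19*Z(5, 1)) + Y(38)) = √(0 + (6 + 10/38)) = √(0 + (6 + 10*(1/38))) = √(0 + (6 + 5/19)) = √(0 + 119/19) = √(119/19) = √2261/19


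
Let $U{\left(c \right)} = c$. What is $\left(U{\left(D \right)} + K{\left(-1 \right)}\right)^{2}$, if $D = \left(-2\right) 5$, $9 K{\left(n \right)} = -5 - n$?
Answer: $\frac{8836}{81} \approx 109.09$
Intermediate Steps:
$K{\left(n \right)} = - \frac{5}{9} - \frac{n}{9}$ ($K{\left(n \right)} = \frac{-5 - n}{9} = - \frac{5}{9} - \frac{n}{9}$)
$D = -10$
$\left(U{\left(D \right)} + K{\left(-1 \right)}\right)^{2} = \left(-10 - \frac{4}{9}\right)^{2} = \left(- \frac{94}{9}\right)^{2} = \frac{8836}{81}$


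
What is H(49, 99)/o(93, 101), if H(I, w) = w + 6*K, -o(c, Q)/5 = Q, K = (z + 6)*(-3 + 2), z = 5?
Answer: -33/505 ≈ -0.065346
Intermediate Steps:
K = -11 (K = (5 + 6)*(-3 + 2) = 11*(-1) = -11)
o(c, Q) = -5*Q
H(I, w) = -66 + w (H(I, w) = w + 6*(-11) = w - 66 = -66 + w)
H(49, 99)/o(93, 101) = (-66 + 99)/((-5*101)) = 33/(-505) = 33*(-1/505) = -33/505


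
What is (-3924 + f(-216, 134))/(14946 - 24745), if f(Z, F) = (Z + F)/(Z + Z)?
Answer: 847543/2116584 ≈ 0.40043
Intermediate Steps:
f(Z, F) = (F + Z)/(2*Z) (f(Z, F) = (F + Z)/((2*Z)) = (F + Z)*(1/(2*Z)) = (F + Z)/(2*Z))
(-3924 + f(-216, 134))/(14946 - 24745) = (-3924 + (½)*(134 - 216)/(-216))/(14946 - 24745) = (-3924 + (½)*(-1/216)*(-82))/(-9799) = (-3924 + 41/216)*(-1/9799) = -847543/216*(-1/9799) = 847543/2116584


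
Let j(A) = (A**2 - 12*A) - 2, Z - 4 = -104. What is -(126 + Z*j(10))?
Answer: -2326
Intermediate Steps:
Z = -100 (Z = 4 - 104 = -100)
j(A) = -2 + A**2 - 12*A
-(126 + Z*j(10)) = -(126 - 100*(-2 + 10**2 - 12*10)) = -(126 - 100*(-2 + 100 - 120)) = -(126 - 100*(-22)) = -(126 + 2200) = -1*2326 = -2326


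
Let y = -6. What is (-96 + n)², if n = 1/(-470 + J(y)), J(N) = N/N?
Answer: 2027250625/219961 ≈ 9216.4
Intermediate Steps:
J(N) = 1
n = -1/469 (n = 1/(-470 + 1) = 1/(-469) = -1/469 ≈ -0.0021322)
(-96 + n)² = (-96 - 1/469)² = (-45025/469)² = 2027250625/219961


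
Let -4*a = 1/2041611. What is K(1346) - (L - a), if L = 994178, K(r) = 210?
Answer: -8117184009793/8166444 ≈ -9.9397e+5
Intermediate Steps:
a = -1/8166444 (a = -¼/2041611 = -¼*1/2041611 = -1/8166444 ≈ -1.2245e-7)
K(1346) - (L - a) = 210 - (994178 - 1*(-1/8166444)) = 210 - (994178 + 1/8166444) = 210 - 1*8118898963033/8166444 = 210 - 8118898963033/8166444 = -8117184009793/8166444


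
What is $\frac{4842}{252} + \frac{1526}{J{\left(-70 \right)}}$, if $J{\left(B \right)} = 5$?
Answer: $\frac{22709}{70} \approx 324.41$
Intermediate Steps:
$\frac{4842}{252} + \frac{1526}{J{\left(-70 \right)}} = \frac{4842}{252} + \frac{1526}{5} = 4842 \cdot \frac{1}{252} + 1526 \cdot \frac{1}{5} = \frac{269}{14} + \frac{1526}{5} = \frac{22709}{70}$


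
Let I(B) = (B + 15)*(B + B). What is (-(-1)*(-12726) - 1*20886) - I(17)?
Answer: -34700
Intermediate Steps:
I(B) = 2*B*(15 + B) (I(B) = (15 + B)*(2*B) = 2*B*(15 + B))
(-(-1)*(-12726) - 1*20886) - I(17) = (-(-1)*(-12726) - 1*20886) - 2*17*(15 + 17) = (-1*12726 - 20886) - 2*17*32 = (-12726 - 20886) - 1*1088 = -33612 - 1088 = -34700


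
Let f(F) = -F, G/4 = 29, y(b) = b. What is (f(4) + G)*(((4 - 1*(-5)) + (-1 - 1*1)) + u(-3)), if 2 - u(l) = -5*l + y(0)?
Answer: -672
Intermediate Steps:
G = 116 (G = 4*29 = 116)
u(l) = 2 + 5*l (u(l) = 2 - (-5*l + 0) = 2 - (-5)*l = 2 + 5*l)
(f(4) + G)*(((4 - 1*(-5)) + (-1 - 1*1)) + u(-3)) = (-1*4 + 116)*(((4 - 1*(-5)) + (-1 - 1*1)) + (2 + 5*(-3))) = (-4 + 116)*(((4 + 5) + (-1 - 1)) + (2 - 15)) = 112*((9 - 2) - 13) = 112*(7 - 13) = 112*(-6) = -672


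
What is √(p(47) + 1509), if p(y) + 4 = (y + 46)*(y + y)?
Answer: √10247 ≈ 101.23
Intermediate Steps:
p(y) = -4 + 2*y*(46 + y) (p(y) = -4 + (y + 46)*(y + y) = -4 + (46 + y)*(2*y) = -4 + 2*y*(46 + y))
√(p(47) + 1509) = √((-4 + 2*47² + 92*47) + 1509) = √((-4 + 2*2209 + 4324) + 1509) = √((-4 + 4418 + 4324) + 1509) = √(8738 + 1509) = √10247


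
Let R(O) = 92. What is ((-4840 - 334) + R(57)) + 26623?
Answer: 21541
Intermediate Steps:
((-4840 - 334) + R(57)) + 26623 = ((-4840 - 334) + 92) + 26623 = (-5174 + 92) + 26623 = -5082 + 26623 = 21541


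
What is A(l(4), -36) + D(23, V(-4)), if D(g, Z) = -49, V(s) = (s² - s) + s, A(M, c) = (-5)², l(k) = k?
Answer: -24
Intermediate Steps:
A(M, c) = 25
V(s) = s²
A(l(4), -36) + D(23, V(-4)) = 25 - 49 = -24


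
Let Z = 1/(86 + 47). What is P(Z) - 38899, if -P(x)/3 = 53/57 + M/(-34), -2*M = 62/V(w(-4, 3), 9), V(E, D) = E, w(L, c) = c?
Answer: -25131145/646 ≈ -38903.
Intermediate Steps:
Z = 1/133 ≈ 0.0075188
M = -31/3 ≈ -10.333
P(x) = -2391/646 (P(x) = -3*(53/57 - 31/3/(-34)) = -3*(53*(1/57) - 31/3*(-1/34)) = -3*(53/57 + 31/102) = -3*797/646 = -2391/646)
P(Z) - 38899 = -2391/646 - 38899 = -25131145/646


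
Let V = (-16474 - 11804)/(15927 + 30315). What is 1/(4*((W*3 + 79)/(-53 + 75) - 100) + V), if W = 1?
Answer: -28259/10899565 ≈ -0.0025927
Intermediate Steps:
V = -1571/2569 (V = -28278/46242 = -28278*1/46242 = -1571/2569 ≈ -0.61152)
1/(4*((W*3 + 79)/(-53 + 75) - 100) + V) = 1/(4*((1*3 + 79)/(-53 + 75) - 100) - 1571/2569) = 1/(4*((3 + 79)/22 - 100) - 1571/2569) = 1/(4*(82*(1/22) - 100) - 1571/2569) = 1/(4*(41/11 - 100) - 1571/2569) = 1/(4*(-1059/11) - 1571/2569) = 1/(-4236/11 - 1571/2569) = 1/(-10899565/28259) = -28259/10899565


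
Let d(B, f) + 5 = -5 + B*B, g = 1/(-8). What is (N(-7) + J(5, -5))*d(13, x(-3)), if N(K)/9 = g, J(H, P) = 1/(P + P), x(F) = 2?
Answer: -7791/40 ≈ -194.77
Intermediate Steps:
J(H, P) = 1/(2*P)
g = -⅛ (g = 1*(-⅛) = -⅛ ≈ -0.12500)
N(K) = -9/8 (N(K) = 9*(-⅛) = -9/8)
d(B, f) = -10 + B² (d(B, f) = -5 + (-5 + B*B) = -5 + (-5 + B²) = -10 + B²)
(N(-7) + J(5, -5))*d(13, x(-3)) = (-9/8 + (½)/(-5))*(-10 + 13²) = (-9/8 + (½)*(-⅕))*(-10 + 169) = (-9/8 - ⅒)*159 = -49/40*159 = -7791/40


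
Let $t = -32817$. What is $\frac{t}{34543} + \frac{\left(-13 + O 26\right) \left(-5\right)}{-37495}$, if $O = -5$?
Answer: $- \frac{251034332}{259037957} \approx -0.9691$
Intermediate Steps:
$\frac{t}{34543} + \frac{\left(-13 + O 26\right) \left(-5\right)}{-37495} = - \frac{32817}{34543} + \frac{\left(-13 - 130\right) \left(-5\right)}{-37495} = \left(-32817\right) \frac{1}{34543} + \left(-13 - 130\right) \left(-5\right) \left(- \frac{1}{37495}\right) = - \frac{32817}{34543} + \left(-143\right) \left(-5\right) \left(- \frac{1}{37495}\right) = - \frac{32817}{34543} + 715 \left(- \frac{1}{37495}\right) = - \frac{32817}{34543} - \frac{143}{7499} = - \frac{251034332}{259037957}$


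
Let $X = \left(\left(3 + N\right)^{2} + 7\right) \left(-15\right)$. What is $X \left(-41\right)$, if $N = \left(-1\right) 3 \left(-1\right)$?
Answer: $26445$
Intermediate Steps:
$N = 3$ ($N = \left(-3\right) \left(-1\right) = 3$)
$X = -645$ ($X = \left(\left(3 + 3\right)^{2} + 7\right) \left(-15\right) = \left(6^{2} + 7\right) \left(-15\right) = \left(36 + 7\right) \left(-15\right) = 43 \left(-15\right) = -645$)
$X \left(-41\right) = \left(-645\right) \left(-41\right) = 26445$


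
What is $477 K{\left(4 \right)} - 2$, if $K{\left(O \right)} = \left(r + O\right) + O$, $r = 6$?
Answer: $6676$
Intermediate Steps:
$K{\left(O \right)} = 6 + 2 O$ ($K{\left(O \right)} = \left(6 + O\right) + O = 6 + 2 O$)
$477 K{\left(4 \right)} - 2 = 477 \left(6 + 2 \cdot 4\right) - 2 = 477 \left(6 + 8\right) - 2 = 477 \cdot 14 - 2 = 6678 - 2 = 6676$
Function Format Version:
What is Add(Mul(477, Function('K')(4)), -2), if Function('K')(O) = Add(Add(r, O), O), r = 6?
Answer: 6676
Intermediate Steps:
Function('K')(O) = Add(6, Mul(2, O)) (Function('K')(O) = Add(Add(6, O), O) = Add(6, Mul(2, O)))
Add(Mul(477, Function('K')(4)), -2) = Add(Mul(477, Add(6, Mul(2, 4))), -2) = Add(Mul(477, Add(6, 8)), -2) = Add(Mul(477, 14), -2) = Add(6678, -2) = 6676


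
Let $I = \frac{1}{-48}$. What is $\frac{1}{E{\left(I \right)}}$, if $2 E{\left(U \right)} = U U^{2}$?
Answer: $-221184$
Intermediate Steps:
$I = - \frac{1}{48} \approx -0.020833$
$E{\left(U \right)} = \frac{U^{3}}{2}$ ($E{\left(U \right)} = \frac{U U^{2}}{2} = \frac{U^{3}}{2}$)
$\frac{1}{E{\left(I \right)}} = \frac{1}{\frac{1}{2} \left(- \frac{1}{48}\right)^{3}} = \frac{1}{\frac{1}{2} \left(- \frac{1}{110592}\right)} = \frac{1}{- \frac{1}{221184}} = -221184$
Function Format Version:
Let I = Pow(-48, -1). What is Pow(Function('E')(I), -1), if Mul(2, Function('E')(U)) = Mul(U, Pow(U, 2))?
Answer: -221184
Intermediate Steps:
I = Rational(-1, 48) ≈ -0.020833
Function('E')(U) = Mul(Rational(1, 2), Pow(U, 3)) (Function('E')(U) = Mul(Rational(1, 2), Mul(U, Pow(U, 2))) = Mul(Rational(1, 2), Pow(U, 3)))
Pow(Function('E')(I), -1) = Pow(Mul(Rational(1, 2), Pow(Rational(-1, 48), 3)), -1) = Pow(Mul(Rational(1, 2), Rational(-1, 110592)), -1) = Pow(Rational(-1, 221184), -1) = -221184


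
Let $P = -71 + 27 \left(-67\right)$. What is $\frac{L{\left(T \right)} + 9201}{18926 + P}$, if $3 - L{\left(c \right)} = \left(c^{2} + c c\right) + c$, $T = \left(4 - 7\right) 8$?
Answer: $\frac{1346}{2841} \approx 0.47378$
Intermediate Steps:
$T = -24$ ($T = \left(-3\right) 8 = -24$)
$L{\left(c \right)} = 3 - c - 2 c^{2}$ ($L{\left(c \right)} = 3 - \left(\left(c^{2} + c c\right) + c\right) = 3 - \left(\left(c^{2} + c^{2}\right) + c\right) = 3 - \left(2 c^{2} + c\right) = 3 - \left(c + 2 c^{2}\right) = 3 - c - 2 c^{2}$)
$P = -1880$ ($P = -71 - 1809 = -1880$)
$\frac{L{\left(T \right)} + 9201}{18926 + P} = \frac{\left(3 - -24 - 2 \left(-24\right)^{2}\right) + 9201}{18926 - 1880} = \frac{\left(3 + 24 - 1152\right) + 9201}{17046} = \left(\left(3 + 24 - 1152\right) + 9201\right) \frac{1}{17046} = \left(-1125 + 9201\right) \frac{1}{17046} = 8076 \cdot \frac{1}{17046} = \frac{1346}{2841}$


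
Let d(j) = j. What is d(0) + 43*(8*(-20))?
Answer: -6880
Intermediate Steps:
d(0) + 43*(8*(-20)) = 0 + 43*(8*(-20)) = 0 + 43*(-160) = 0 - 6880 = -6880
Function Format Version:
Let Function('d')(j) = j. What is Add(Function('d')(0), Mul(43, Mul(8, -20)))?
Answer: -6880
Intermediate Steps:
Add(Function('d')(0), Mul(43, Mul(8, -20))) = Add(0, Mul(43, Mul(8, -20))) = Add(0, Mul(43, -160)) = Add(0, -6880) = -6880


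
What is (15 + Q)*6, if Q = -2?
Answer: 78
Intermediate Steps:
(15 + Q)*6 = (15 - 2)*6 = 13*6 = 78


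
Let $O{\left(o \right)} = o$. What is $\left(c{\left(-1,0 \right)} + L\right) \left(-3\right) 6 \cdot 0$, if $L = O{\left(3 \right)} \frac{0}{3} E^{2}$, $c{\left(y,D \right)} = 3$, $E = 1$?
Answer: $0$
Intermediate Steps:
$L = 0$ ($L = 3 \cdot \frac{0}{3} \cdot 1^{2} = 3 \cdot 0 \cdot \frac{1}{3} \cdot 1 = 3 \cdot 0 \cdot 1 = 0 \cdot 1 = 0$)
$\left(c{\left(-1,0 \right)} + L\right) \left(-3\right) 6 \cdot 0 = \left(3 + 0\right) \left(-3\right) 6 \cdot 0 = 3 \left(\left(-18\right) 0\right) = 3 \cdot 0 = 0$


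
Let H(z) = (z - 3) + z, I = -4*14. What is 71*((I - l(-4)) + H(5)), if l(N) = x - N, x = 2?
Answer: -3905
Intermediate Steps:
l(N) = 2 - N
I = -56
H(z) = -3 + 2*z (H(z) = (-3 + z) + z = -3 + 2*z)
71*((I - l(-4)) + H(5)) = 71*((-56 - (2 - 1*(-4))) + (-3 + 2*5)) = 71*((-56 - (2 + 4)) + (-3 + 10)) = 71*((-56 - 1*6) + 7) = 71*((-56 - 6) + 7) = 71*(-62 + 7) = 71*(-55) = -3905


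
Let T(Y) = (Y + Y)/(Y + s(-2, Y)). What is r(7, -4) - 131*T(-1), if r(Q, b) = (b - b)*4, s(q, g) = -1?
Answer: -131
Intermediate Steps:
r(Q, b) = 0 (r(Q, b) = 0*4 = 0)
T(Y) = 2*Y/(-1 + Y) (T(Y) = (Y + Y)/(Y - 1) = (2*Y)/(-1 + Y) = 2*Y/(-1 + Y))
r(7, -4) - 131*T(-1) = 0 - 262*(-1)/(-1 - 1) = 0 - 262*(-1)/(-2) = 0 - 262*(-1)*(-1)/2 = 0 - 131*1 = 0 - 131 = -131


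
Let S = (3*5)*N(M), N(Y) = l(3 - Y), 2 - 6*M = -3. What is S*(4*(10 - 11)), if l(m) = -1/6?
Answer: 10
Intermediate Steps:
M = ⅚ (M = ⅓ - ⅙*(-3) = ⅓ + ½ = ⅚ ≈ 0.83333)
l(m) = -⅙ (l(m) = -1*⅙ = -⅙)
N(Y) = -⅙
S = -5/2 (S = (3*5)*(-⅙) = 15*(-⅙) = -5/2 ≈ -2.5000)
S*(4*(10 - 11)) = -10*(10 - 11) = -10*(-1) = -5/2*(-4) = 10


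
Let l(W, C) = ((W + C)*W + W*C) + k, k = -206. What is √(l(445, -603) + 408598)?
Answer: √69747 ≈ 264.10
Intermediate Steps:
l(W, C) = -206 + C*W + W*(C + W) (l(W, C) = ((W + C)*W + W*C) - 206 = ((C + W)*W + C*W) - 206 = (W*(C + W) + C*W) - 206 = (C*W + W*(C + W)) - 206 = -206 + C*W + W*(C + W))
√(l(445, -603) + 408598) = √((-206 + 445² + 2*(-603)*445) + 408598) = √((-206 + 198025 - 536670) + 408598) = √(-338851 + 408598) = √69747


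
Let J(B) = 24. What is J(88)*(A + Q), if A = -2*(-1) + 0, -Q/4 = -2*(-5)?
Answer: -912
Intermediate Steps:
Q = -40 (Q = -(-8)*(-5) = -4*10 = -40)
A = 2 (A = 2 + 0 = 2)
J(88)*(A + Q) = 24*(2 - 40) = 24*(-38) = -912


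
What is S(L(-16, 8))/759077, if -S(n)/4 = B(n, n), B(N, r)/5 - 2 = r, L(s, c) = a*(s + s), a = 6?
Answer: 3800/759077 ≈ 0.0050061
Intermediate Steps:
L(s, c) = 12*s (L(s, c) = 6*(s + s) = 6*(2*s) = 12*s)
B(N, r) = 10 + 5*r
S(n) = -40 - 20*n (S(n) = -4*(10 + 5*n) = -40 - 20*n)
S(L(-16, 8))/759077 = (-40 - 240*(-16))/759077 = (-40 - 20*(-192))*(1/759077) = (-40 + 3840)*(1/759077) = 3800*(1/759077) = 3800/759077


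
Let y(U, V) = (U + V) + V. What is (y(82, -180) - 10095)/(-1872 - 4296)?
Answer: 10373/6168 ≈ 1.6817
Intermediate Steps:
y(U, V) = U + 2*V
(y(82, -180) - 10095)/(-1872 - 4296) = ((82 + 2*(-180)) - 10095)/(-1872 - 4296) = ((82 - 360) - 10095)/(-6168) = (-278 - 10095)*(-1/6168) = -10373*(-1/6168) = 10373/6168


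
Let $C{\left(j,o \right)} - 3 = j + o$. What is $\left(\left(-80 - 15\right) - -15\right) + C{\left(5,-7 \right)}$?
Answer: $-79$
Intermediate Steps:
$C{\left(j,o \right)} = 3 + j + o$ ($C{\left(j,o \right)} = 3 + \left(j + o\right) = 3 + j + o$)
$\left(\left(-80 - 15\right) - -15\right) + C{\left(5,-7 \right)} = \left(\left(-80 - 15\right) - -15\right) + \left(3 + 5 - 7\right) = \left(-95 + \left(-98 + 113\right)\right) + 1 = \left(-95 + 15\right) + 1 = -80 + 1 = -79$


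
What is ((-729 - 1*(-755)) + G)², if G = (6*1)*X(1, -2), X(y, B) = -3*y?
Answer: 64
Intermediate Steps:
G = -18 (G = (6*1)*(-3*1) = 6*(-3) = -18)
((-729 - 1*(-755)) + G)² = ((-729 - 1*(-755)) - 18)² = ((-729 + 755) - 18)² = (26 - 18)² = 8² = 64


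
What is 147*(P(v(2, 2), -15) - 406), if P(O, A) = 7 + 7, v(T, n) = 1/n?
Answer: -57624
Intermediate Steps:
P(O, A) = 14
147*(P(v(2, 2), -15) - 406) = 147*(14 - 406) = 147*(-392) = -57624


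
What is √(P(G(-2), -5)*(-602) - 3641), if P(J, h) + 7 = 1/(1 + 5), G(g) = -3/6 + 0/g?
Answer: √4254/3 ≈ 21.741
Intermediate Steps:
G(g) = -½ (G(g) = -3*⅙ + 0 = -½ + 0 = -½)
P(J, h) = -41/6 (P(J, h) = -7 + 1/(1 + 5) = -7 + 1/6 = -7 + ⅙ = -41/6)
√(P(G(-2), -5)*(-602) - 3641) = √(-41/6*(-602) - 3641) = √(12341/3 - 3641) = √(1418/3) = √4254/3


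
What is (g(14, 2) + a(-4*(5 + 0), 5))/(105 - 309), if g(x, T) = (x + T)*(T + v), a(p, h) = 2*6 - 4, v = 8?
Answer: -14/17 ≈ -0.82353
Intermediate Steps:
a(p, h) = 8 (a(p, h) = 12 - 4 = 8)
g(x, T) = (8 + T)*(T + x) (g(x, T) = (x + T)*(T + 8) = (T + x)*(8 + T) = (8 + T)*(T + x))
(g(14, 2) + a(-4*(5 + 0), 5))/(105 - 309) = ((2**2 + 8*2 + 8*14 + 2*14) + 8)/(105 - 309) = ((4 + 16 + 112 + 28) + 8)/(-204) = (160 + 8)*(-1/204) = 168*(-1/204) = -14/17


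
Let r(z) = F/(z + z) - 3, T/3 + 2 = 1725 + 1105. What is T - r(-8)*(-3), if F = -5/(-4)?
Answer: 542385/64 ≈ 8474.8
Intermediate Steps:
F = 5/4 (F = -5*(-1/4) = 5/4 ≈ 1.2500)
T = 8484 (T = -6 + 3*(1725 + 1105) = -6 + 3*2830 = -6 + 8490 = 8484)
r(z) = -3 + 5/(8*z) (r(z) = 5/(4*(z + z)) - 3 = 5/(4*((2*z))) - 3 = 5*(1/(2*z))/4 - 3 = 5/(8*z) - 3 = -3 + 5/(8*z))
T - r(-8)*(-3) = 8484 - (-3 + (5/8)/(-8))*(-3) = 8484 - (-3 + (5/8)*(-1/8))*(-3) = 8484 - (-3 - 5/64)*(-3) = 8484 - (-197)*(-3)/64 = 8484 - 1*591/64 = 8484 - 591/64 = 542385/64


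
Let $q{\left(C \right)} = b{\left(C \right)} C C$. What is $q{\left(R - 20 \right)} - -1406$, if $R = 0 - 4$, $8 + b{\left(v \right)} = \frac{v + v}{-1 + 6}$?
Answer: $- \frac{43658}{5} \approx -8731.6$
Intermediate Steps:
$b{\left(v \right)} = -8 + \frac{2 v}{5}$ ($b{\left(v \right)} = -8 + \frac{v + v}{-1 + 6} = -8 + \frac{2 v}{5}$)
$R = -4$ ($R = 0 - 4 = -4$)
$q{\left(C \right)} = C^{2} \left(-8 + \frac{2 C}{5}\right)$ ($q{\left(C \right)} = \left(-8 + \frac{2 C}{5}\right) C C = C \left(-8 + \frac{2 C}{5}\right) C = C^{2} \left(-8 + \frac{2 C}{5}\right)$)
$q{\left(R - 20 \right)} - -1406 = \frac{2 \left(-4 - 20\right)^{2} \left(-20 - 24\right)}{5} - -1406 = \frac{2 \left(-4 - 20\right)^{2} \left(-20 - 24\right)}{5} + 1406 = \frac{2 \left(-24\right)^{2} \left(-20 - 24\right)}{5} + 1406 = \frac{2}{5} \cdot 576 \left(-44\right) + 1406 = - \frac{50688}{5} + 1406 = - \frac{43658}{5}$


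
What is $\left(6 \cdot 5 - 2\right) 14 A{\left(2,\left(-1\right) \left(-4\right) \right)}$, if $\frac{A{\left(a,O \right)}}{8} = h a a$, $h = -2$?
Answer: $-25088$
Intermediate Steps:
$A{\left(a,O \right)} = - 16 a^{2}$ ($A{\left(a,O \right)} = 8 \left(- 2 a a\right) = 8 \left(- 2 a^{2}\right) = - 16 a^{2}$)
$\left(6 \cdot 5 - 2\right) 14 A{\left(2,\left(-1\right) \left(-4\right) \right)} = \left(6 \cdot 5 - 2\right) 14 \left(- 16 \cdot 2^{2}\right) = \left(30 - 2\right) 14 \left(\left(-16\right) 4\right) = 28 \cdot 14 \left(-64\right) = 392 \left(-64\right) = -25088$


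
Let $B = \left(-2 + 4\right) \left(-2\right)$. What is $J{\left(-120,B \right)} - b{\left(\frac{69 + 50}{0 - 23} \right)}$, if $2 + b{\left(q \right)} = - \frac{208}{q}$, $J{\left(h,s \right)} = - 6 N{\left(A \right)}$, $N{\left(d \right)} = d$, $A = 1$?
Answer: $- \frac{5260}{119} \approx -44.202$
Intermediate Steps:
$B = -4$ ($B = 2 \left(-2\right) = -4$)
$J{\left(h,s \right)} = -6$ ($J{\left(h,s \right)} = \left(-6\right) 1 = -6$)
$b{\left(q \right)} = -2 - \frac{208}{q}$
$J{\left(-120,B \right)} - b{\left(\frac{69 + 50}{0 - 23} \right)} = -6 - \left(-2 - \frac{208}{\left(69 + 50\right) \frac{1}{0 - 23}}\right) = -6 - \left(-2 - \frac{208}{119 \frac{1}{-23}}\right) = -6 - \left(-2 - \frac{208}{119 \left(- \frac{1}{23}\right)}\right) = -6 - \left(-2 - \frac{208}{- \frac{119}{23}}\right) = -6 - \left(-2 - - \frac{4784}{119}\right) = -6 - \left(-2 + \frac{4784}{119}\right) = -6 - \frac{4546}{119} = - \frac{5260}{119}$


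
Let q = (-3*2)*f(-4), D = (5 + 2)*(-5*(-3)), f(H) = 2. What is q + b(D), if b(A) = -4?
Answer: -16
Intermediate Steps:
D = 105 (D = 7*15 = 105)
q = -12 (q = -3*2*2 = -6*2 = -12)
q + b(D) = -12 - 4 = -16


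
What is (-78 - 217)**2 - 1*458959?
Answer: -371934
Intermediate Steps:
(-78 - 217)**2 - 1*458959 = (-295)**2 - 458959 = 87025 - 458959 = -371934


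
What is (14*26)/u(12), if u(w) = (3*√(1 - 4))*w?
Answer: -91*I*√3/27 ≈ -5.8377*I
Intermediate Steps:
u(w) = 3*I*w*√3 (u(w) = (3*√(-3))*w = (3*(I*√3))*w = (3*I*√3)*w = 3*I*w*√3)
(14*26)/u(12) = (14*26)/((3*I*12*√3)) = 364/((36*I*√3)) = 364*(-I*√3/108) = -91*I*√3/27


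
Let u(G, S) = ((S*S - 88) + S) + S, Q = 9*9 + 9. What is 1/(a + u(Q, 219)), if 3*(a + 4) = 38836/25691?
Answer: 77073/3723204247 ≈ 2.0701e-5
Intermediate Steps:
Q = 90 (Q = 81 + 9 = 90)
u(G, S) = -88 + S² + 2*S (u(G, S) = ((S² - 88) + S) + S = ((-88 + S²) + S) + S = (-88 + S + S²) + S = -88 + S² + 2*S)
a = -269456/77073 (a = -4 + (38836/25691)/3 = -4 + (38836*(1/25691))/3 = -4 + (⅓)*(38836/25691) = -4 + 38836/77073 = -269456/77073 ≈ -3.4961)
1/(a + u(Q, 219)) = 1/(-269456/77073 + (-88 + 219² + 2*219)) = 1/(-269456/77073 + (-88 + 47961 + 438)) = 1/(-269456/77073 + 48311) = 1/(3723204247/77073) = 77073/3723204247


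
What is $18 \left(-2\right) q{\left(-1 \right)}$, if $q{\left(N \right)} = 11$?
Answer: $-396$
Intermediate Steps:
$18 \left(-2\right) q{\left(-1 \right)} = 18 \left(-2\right) 11 = \left(-36\right) 11 = -396$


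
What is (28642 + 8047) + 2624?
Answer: 39313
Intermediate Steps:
(28642 + 8047) + 2624 = 36689 + 2624 = 39313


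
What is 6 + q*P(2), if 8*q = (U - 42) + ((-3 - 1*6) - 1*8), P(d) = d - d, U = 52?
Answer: 6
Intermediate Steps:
P(d) = 0
q = -7/8 (q = ((52 - 42) + ((-3 - 1*6) - 1*8))/8 = (10 + ((-3 - 6) - 8))/8 = (10 + (-9 - 8))/8 = (10 - 17)/8 = (⅛)*(-7) = -7/8 ≈ -0.87500)
6 + q*P(2) = 6 - 7/8*0 = 6 + 0 = 6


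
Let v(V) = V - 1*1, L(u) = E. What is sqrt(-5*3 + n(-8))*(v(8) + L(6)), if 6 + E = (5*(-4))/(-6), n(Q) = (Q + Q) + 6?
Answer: 65*I/3 ≈ 21.667*I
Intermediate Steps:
n(Q) = 6 + 2*Q (n(Q) = 2*Q + 6 = 6 + 2*Q)
E = -8/3 (E = -6 + (5*(-4))/(-6) = -6 - 20*(-1/6) = -6 + 10/3 = -8/3 ≈ -2.6667)
L(u) = -8/3
v(V) = -1 + V (v(V) = V - 1 = -1 + V)
sqrt(-5*3 + n(-8))*(v(8) + L(6)) = sqrt(-5*3 + (6 + 2*(-8)))*((-1 + 8) - 8/3) = sqrt(-15 + (6 - 16))*(7 - 8/3) = sqrt(-15 - 10)*(13/3) = sqrt(-25)*(13/3) = (5*I)*(13/3) = 65*I/3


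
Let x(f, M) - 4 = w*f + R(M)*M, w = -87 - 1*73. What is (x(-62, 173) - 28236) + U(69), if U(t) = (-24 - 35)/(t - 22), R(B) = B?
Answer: 545940/47 ≈ 11616.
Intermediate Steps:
w = -160 (w = -87 - 73 = -160)
U(t) = -59/(-22 + t)
x(f, M) = 4 + M² - 160*f (x(f, M) = 4 + (-160*f + M*M) = 4 + (-160*f + M²) = 4 + (M² - 160*f) = 4 + M² - 160*f)
(x(-62, 173) - 28236) + U(69) = ((4 + 173² - 160*(-62)) - 28236) - 59/(-22 + 69) = ((4 + 29929 + 9920) - 28236) - 59/47 = (39853 - 28236) - 59*1/47 = 11617 - 59/47 = 545940/47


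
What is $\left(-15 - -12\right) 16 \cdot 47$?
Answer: $-2256$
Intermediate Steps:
$\left(-15 - -12\right) 16 \cdot 47 = \left(-15 + 12\right) 16 \cdot 47 = \left(-3\right) 16 \cdot 47 = \left(-48\right) 47 = -2256$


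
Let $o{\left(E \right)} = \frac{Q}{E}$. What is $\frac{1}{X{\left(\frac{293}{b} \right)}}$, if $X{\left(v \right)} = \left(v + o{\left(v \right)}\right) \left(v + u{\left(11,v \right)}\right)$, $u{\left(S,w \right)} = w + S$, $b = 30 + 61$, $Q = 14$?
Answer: $\frac{2426333}{320229621} \approx 0.0075769$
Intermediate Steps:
$b = 91$
$u{\left(S,w \right)} = S + w$
$o{\left(E \right)} = \frac{14}{E}$
$X{\left(v \right)} = \left(11 + 2 v\right) \left(v + \frac{14}{v}\right)$ ($X{\left(v \right)} = \left(v + \frac{14}{v}\right) \left(v + \left(11 + v\right)\right) = \left(v + \frac{14}{v}\right) \left(11 + 2 v\right) = \left(11 + 2 v\right) \left(v + \frac{14}{v}\right)$)
$\frac{1}{X{\left(\frac{293}{b} \right)}} = \frac{1}{28 + 2 \left(\frac{293}{91}\right)^{2} + 11 \cdot \frac{293}{91} + \frac{154}{293 \cdot \frac{1}{91}}} = \frac{1}{28 + 2 \left(293 \cdot \frac{1}{91}\right)^{2} + 11 \cdot 293 \cdot \frac{1}{91} + \frac{154}{293 \cdot \frac{1}{91}}} = \frac{1}{28 + 2 \left(\frac{293}{91}\right)^{2} + 11 \cdot \frac{293}{91} + \frac{154}{\frac{293}{91}}} = \frac{1}{28 + 2 \cdot \frac{85849}{8281} + \frac{3223}{91} + 154 \cdot \frac{91}{293}} = \frac{1}{28 + \frac{171698}{8281} + \frac{3223}{91} + \frac{14014}{293}} = \frac{1}{\frac{320229621}{2426333}} = \frac{2426333}{320229621}$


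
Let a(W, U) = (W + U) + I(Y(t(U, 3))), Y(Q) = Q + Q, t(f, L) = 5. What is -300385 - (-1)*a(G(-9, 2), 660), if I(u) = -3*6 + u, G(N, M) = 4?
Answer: -299729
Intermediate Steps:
Y(Q) = 2*Q
I(u) = -18 + u
a(W, U) = -8 + U + W (a(W, U) = (W + U) + (-18 + 2*5) = (U + W) + (-18 + 10) = (U + W) - 8 = -8 + U + W)
-300385 - (-1)*a(G(-9, 2), 660) = -300385 - (-1)*(-8 + 660 + 4) = -300385 - (-1)*656 = -300385 - 1*(-656) = -300385 + 656 = -299729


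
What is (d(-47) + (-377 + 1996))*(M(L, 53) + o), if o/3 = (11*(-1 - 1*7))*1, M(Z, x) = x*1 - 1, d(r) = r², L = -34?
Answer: -811536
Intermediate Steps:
M(Z, x) = -1 + x (M(Z, x) = x - 1 = -1 + x)
o = -264 (o = 3*((11*(-1 - 1*7))*1) = 3*((11*(-1 - 7))*1) = 3*((11*(-8))*1) = 3*(-88*1) = 3*(-88) = -264)
(d(-47) + (-377 + 1996))*(M(L, 53) + o) = ((-47)² + (-377 + 1996))*((-1 + 53) - 264) = (2209 + 1619)*(52 - 264) = 3828*(-212) = -811536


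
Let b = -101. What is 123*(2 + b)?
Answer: -12177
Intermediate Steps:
123*(2 + b) = 123*(2 - 101) = 123*(-99) = -12177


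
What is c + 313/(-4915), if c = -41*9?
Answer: -1813948/4915 ≈ -369.06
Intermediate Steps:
c = -369
c + 313/(-4915) = -369 + 313/(-4915) = -369 + 313*(-1/4915) = -369 - 313/4915 = -1813948/4915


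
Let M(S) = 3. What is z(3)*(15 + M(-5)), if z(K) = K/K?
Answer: 18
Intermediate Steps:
z(K) = 1
z(3)*(15 + M(-5)) = 1*(15 + 3) = 1*18 = 18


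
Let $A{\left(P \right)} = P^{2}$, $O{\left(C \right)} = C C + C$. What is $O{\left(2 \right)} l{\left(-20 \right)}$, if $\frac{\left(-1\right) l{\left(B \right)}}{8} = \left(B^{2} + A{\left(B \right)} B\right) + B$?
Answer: $365760$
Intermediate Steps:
$O{\left(C \right)} = C + C^{2}$ ($O{\left(C \right)} = C^{2} + C = C + C^{2}$)
$l{\left(B \right)} = - 8 B - 8 B^{2} - 8 B^{3}$ ($l{\left(B \right)} = - 8 \left(\left(B^{2} + B^{2} B\right) + B\right) = - 8 \left(\left(B^{2} + B^{3}\right) + B\right) = - 8 \left(B + B^{2} + B^{3}\right) = - 8 B - 8 B^{2} - 8 B^{3}$)
$O{\left(2 \right)} l{\left(-20 \right)} = 2 \left(1 + 2\right) \left(\left(-8\right) \left(-20\right) \left(1 - 20 + \left(-20\right)^{2}\right)\right) = 2 \cdot 3 \left(\left(-8\right) \left(-20\right) \left(1 - 20 + 400\right)\right) = 6 \left(\left(-8\right) \left(-20\right) 381\right) = 6 \cdot 60960 = 365760$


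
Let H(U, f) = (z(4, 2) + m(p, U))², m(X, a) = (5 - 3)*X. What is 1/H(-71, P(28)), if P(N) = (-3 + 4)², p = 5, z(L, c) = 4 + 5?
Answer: 1/361 ≈ 0.0027701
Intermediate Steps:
z(L, c) = 9
P(N) = 1 (P(N) = 1² = 1)
m(X, a) = 2*X
H(U, f) = 361 (H(U, f) = (9 + 2*5)² = (9 + 10)² = 19² = 361)
1/H(-71, P(28)) = 1/361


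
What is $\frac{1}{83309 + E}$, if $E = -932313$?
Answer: $- \frac{1}{849004} \approx -1.1779 \cdot 10^{-6}$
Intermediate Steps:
$\frac{1}{83309 + E} = \frac{1}{83309 - 932313} = \frac{1}{-849004} = - \frac{1}{849004}$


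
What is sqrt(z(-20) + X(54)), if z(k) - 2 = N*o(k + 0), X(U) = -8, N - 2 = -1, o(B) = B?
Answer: I*sqrt(26) ≈ 5.099*I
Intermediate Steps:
N = 1 (N = 2 - 1 = 1)
z(k) = 2 + k (z(k) = 2 + 1*(k + 0) = 2 + 1*k = 2 + k)
sqrt(z(-20) + X(54)) = sqrt((2 - 20) - 8) = sqrt(-18 - 8) = sqrt(-26) = I*sqrt(26)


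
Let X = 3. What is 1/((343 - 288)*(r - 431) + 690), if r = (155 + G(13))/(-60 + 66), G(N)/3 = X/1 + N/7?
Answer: -42/901345 ≈ -4.6597e-5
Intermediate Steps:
G(N) = 9 + 3*N/7 (G(N) = 3*(3/1 + N/7) = 3*(3*1 + N*(1/7)) = 3*(3 + N/7) = 9 + 3*N/7)
r = 1187/42 (r = (155 + (9 + (3/7)*13))/(-60 + 66) = (155 + (9 + 39/7))/6 = (155 + 102/7)*(1/6) = (1187/7)*(1/6) = 1187/42 ≈ 28.262)
1/((343 - 288)*(r - 431) + 690) = 1/((343 - 288)*(1187/42 - 431) + 690) = 1/(55*(-16915/42) + 690) = 1/(-930325/42 + 690) = 1/(-901345/42) = -42/901345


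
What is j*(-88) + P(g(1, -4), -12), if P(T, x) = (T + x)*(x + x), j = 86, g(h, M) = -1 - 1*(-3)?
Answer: -7328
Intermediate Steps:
g(h, M) = 2 (g(h, M) = -1 + 3 = 2)
P(T, x) = 2*x*(T + x) (P(T, x) = (T + x)*(2*x) = 2*x*(T + x))
j*(-88) + P(g(1, -4), -12) = 86*(-88) + 2*(-12)*(2 - 12) = -7568 + 2*(-12)*(-10) = -7568 + 240 = -7328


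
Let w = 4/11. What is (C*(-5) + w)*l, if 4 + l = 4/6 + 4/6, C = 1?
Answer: 136/11 ≈ 12.364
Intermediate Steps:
w = 4/11 (w = 4*(1/11) = 4/11 ≈ 0.36364)
l = -8/3 (l = -4 + (4/6 + 4/6) = -4 + (4*(⅙) + 4*(⅙)) = -4 + (⅔ + ⅔) = -4 + 4/3 = -8/3 ≈ -2.6667)
(C*(-5) + w)*l = (1*(-5) + 4/11)*(-8/3) = (-5 + 4/11)*(-8/3) = -51/11*(-8/3) = 136/11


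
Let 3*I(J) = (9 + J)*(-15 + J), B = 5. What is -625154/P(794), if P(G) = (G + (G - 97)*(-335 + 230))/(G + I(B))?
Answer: 1401595268/217173 ≈ 6453.8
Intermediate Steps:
I(J) = (-15 + J)*(9 + J)/3 (I(J) = ((9 + J)*(-15 + J))/3 = ((-15 + J)*(9 + J))/3 = (-15 + J)*(9 + J)/3)
P(G) = (10185 - 104*G)/(-140/3 + G) (P(G) = (G + (G - 97)*(-335 + 230))/(G + (-45 - 2*5 + (1/3)*5**2)) = (G + (-97 + G)*(-105))/(G + (-45 - 10 + (1/3)*25)) = (G + (10185 - 105*G))/(G + (-45 - 10 + 25/3)) = (10185 - 104*G)/(G - 140/3) = (10185 - 104*G)/(-140/3 + G))
-625154/P(794) = -625154*(-140 + 3*794)/(3*(10185 - 104*794)) = -625154*(-140 + 2382)/(3*(10185 - 82576)) = -625154/(3*(-72391)/2242) = -625154/(3*(1/2242)*(-72391)) = -625154/(-217173/2242) = -625154*(-2242/217173) = 1401595268/217173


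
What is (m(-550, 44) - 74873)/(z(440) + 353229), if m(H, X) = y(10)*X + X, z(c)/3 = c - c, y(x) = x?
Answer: -74389/353229 ≈ -0.21060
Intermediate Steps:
z(c) = 0 (z(c) = 3*(c - c) = 3*0 = 0)
m(H, X) = 11*X (m(H, X) = 10*X + X = 11*X)
(m(-550, 44) - 74873)/(z(440) + 353229) = (11*44 - 74873)/(0 + 353229) = (484 - 74873)/353229 = -74389*1/353229 = -74389/353229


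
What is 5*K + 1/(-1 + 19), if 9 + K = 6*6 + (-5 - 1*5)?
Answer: 1531/18 ≈ 85.056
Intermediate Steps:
K = 17 (K = -9 + (6*6 + (-5 - 1*5)) = -9 + (36 + (-5 - 5)) = -9 + (36 - 10) = -9 + 26 = 17)
5*K + 1/(-1 + 19) = 5*17 + 1/(-1 + 19) = 85 + 1/18 = 1531/18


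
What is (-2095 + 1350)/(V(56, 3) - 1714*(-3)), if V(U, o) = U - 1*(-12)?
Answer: -149/1042 ≈ -0.14299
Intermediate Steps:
V(U, o) = 12 + U (V(U, o) = U + 12 = 12 + U)
(-2095 + 1350)/(V(56, 3) - 1714*(-3)) = (-2095 + 1350)/((12 + 56) - 1714*(-3)) = -745/(68 + 5142) = -745/5210 = -745*1/5210 = -149/1042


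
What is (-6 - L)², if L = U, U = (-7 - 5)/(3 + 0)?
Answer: 4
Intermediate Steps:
U = -4 (U = -12/3 = -12*⅓ = -4)
L = -4
(-6 - L)² = (-6 - 1*(-4))² = (-6 + 4)² = (-2)² = 4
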